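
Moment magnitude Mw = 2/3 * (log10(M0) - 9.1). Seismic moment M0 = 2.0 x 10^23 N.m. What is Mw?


log10(M0) = log10(2.0 x 10^23) = 23.301
Mw = 2/3 * (23.301 - 9.1)
= 2/3 * 14.201
= 9.47

9.47


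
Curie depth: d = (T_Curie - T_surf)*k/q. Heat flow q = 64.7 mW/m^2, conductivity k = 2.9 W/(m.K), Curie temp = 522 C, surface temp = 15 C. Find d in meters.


T_Curie - T_surf = 522 - 15 = 507 C
Convert q to W/m^2: 64.7 mW/m^2 = 0.0647 W/m^2
d = 507 * 2.9 / 0.0647 = 22724.88 m

22724.88


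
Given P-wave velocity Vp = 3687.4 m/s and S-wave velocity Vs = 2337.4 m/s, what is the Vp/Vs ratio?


Vp/Vs = 3687.4 / 2337.4
= 1.5776

1.5776


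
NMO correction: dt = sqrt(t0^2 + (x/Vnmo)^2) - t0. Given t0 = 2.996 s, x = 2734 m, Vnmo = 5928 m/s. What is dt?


x/Vnmo = 2734/5928 = 0.461201
(x/Vnmo)^2 = 0.212706
t0^2 = 8.976016
sqrt(8.976016 + 0.212706) = 3.031291
dt = 3.031291 - 2.996 = 0.035291

0.035291


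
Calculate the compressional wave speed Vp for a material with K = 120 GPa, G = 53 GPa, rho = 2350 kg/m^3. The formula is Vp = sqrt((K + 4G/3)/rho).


First compute the effective modulus:
K + 4G/3 = 120e9 + 4*53e9/3 = 190666666666.67 Pa
Then divide by density:
190666666666.67 / 2350 = 81134751.773 Pa/(kg/m^3)
Take the square root:
Vp = sqrt(81134751.773) = 9007.48 m/s

9007.48


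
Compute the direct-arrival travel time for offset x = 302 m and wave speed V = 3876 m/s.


t = x / V
= 302 / 3876
= 0.0779 s

0.0779


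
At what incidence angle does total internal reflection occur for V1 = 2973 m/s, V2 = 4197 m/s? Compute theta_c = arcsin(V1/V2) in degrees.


V1/V2 = 2973/4197 = 0.708363
theta_c = arcsin(0.708363) = 45.1019 degrees

45.1019


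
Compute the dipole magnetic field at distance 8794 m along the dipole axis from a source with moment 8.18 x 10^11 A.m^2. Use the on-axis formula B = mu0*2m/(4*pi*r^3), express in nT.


m = 8.18 x 10^11 = 818000000000 A.m^2
2m = 1636000000000 A.m^2
r^3 = 8794^3 = 680079030184
B = (4pi*10^-7) * 1636000000000 / (4*pi * 680079030184) * 1e9
= 2055858.232509 / 8546125140346.1 * 1e9
= 240.5603 nT

240.5603


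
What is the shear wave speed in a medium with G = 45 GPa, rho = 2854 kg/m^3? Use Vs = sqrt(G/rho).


Convert G to Pa: G = 45e9 Pa
Compute G/rho = 45e9 / 2854 = 15767344.0785
Vs = sqrt(15767344.0785) = 3970.81 m/s

3970.81


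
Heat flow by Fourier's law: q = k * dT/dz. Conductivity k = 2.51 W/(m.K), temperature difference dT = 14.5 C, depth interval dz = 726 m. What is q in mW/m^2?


q = k * dT / dz * 1000
= 2.51 * 14.5 / 726 * 1000
= 0.050131 * 1000
= 50.1309 mW/m^2

50.1309


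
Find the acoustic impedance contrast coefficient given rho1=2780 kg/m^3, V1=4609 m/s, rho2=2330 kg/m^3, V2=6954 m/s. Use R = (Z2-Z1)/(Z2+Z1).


Z1 = 2780 * 4609 = 12813020
Z2 = 2330 * 6954 = 16202820
R = (16202820 - 12813020) / (16202820 + 12813020) = 3389800 / 29015840 = 0.1168

0.1168


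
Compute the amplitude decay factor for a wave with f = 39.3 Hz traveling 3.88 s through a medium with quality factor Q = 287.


pi*f*t/Q = pi*39.3*3.88/287 = 1.669138
A/A0 = exp(-1.669138) = 0.188409

0.188409


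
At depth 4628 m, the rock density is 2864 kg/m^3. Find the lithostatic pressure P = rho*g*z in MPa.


P = rho * g * z / 1e6
= 2864 * 9.81 * 4628 / 1e6
= 130027547.52 / 1e6
= 130.0275 MPa

130.0275


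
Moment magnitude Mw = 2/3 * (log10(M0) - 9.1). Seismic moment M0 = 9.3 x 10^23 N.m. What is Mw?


log10(M0) = log10(9.3 x 10^23) = 23.9685
Mw = 2/3 * (23.9685 - 9.1)
= 2/3 * 14.8685
= 9.91

9.91


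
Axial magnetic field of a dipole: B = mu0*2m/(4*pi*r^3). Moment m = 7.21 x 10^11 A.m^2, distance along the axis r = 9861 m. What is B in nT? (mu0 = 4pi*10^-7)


m = 7.21 x 10^11 = 721000000000 A.m^2
2m = 1442000000000 A.m^2
r^3 = 9861^3 = 958876944381
B = (4pi*10^-7) * 1442000000000 / (4*pi * 958876944381) * 1e9
= 1812070.642591 / 12049603056655.91 * 1e9
= 150.3843 nT

150.3843


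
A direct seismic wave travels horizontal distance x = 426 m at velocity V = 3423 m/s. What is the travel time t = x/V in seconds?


t = x / V
= 426 / 3423
= 0.1245 s

0.1245


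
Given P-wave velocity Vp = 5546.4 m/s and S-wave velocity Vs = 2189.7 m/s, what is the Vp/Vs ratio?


Vp/Vs = 5546.4 / 2189.7
= 2.5329

2.5329


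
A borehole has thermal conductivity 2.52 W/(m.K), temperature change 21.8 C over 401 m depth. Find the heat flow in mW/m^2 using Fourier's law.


q = k * dT / dz * 1000
= 2.52 * 21.8 / 401 * 1000
= 0.136998 * 1000
= 136.9975 mW/m^2

136.9975


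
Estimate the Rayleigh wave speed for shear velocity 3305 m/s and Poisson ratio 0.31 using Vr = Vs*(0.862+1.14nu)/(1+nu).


Numerator factor = 0.862 + 1.14*0.31 = 1.2154
Denominator = 1 + 0.31 = 1.31
Vr = 3305 * 1.2154 / 1.31 = 3066.33 m/s

3066.33


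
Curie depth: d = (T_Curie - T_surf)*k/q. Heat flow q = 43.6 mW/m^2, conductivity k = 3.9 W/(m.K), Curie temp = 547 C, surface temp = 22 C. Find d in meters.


T_Curie - T_surf = 547 - 22 = 525 C
Convert q to W/m^2: 43.6 mW/m^2 = 0.0436 W/m^2
d = 525 * 3.9 / 0.0436 = 46961.01 m

46961.01


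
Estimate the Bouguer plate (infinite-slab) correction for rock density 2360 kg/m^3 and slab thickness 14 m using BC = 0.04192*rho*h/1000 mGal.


BC = 0.04192 * rho * h / 1000
= 0.04192 * 2360 * 14 / 1000
= 1.385 mGal

1.385


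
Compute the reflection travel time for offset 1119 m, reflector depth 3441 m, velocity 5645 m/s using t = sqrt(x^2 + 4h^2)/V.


x^2 + 4h^2 = 1119^2 + 4*3441^2 = 1252161 + 47361924 = 48614085
sqrt(48614085) = 6972.3802
t = 6972.3802 / 5645 = 1.2351 s

1.2351


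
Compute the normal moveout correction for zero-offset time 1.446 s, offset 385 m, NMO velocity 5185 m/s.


x/Vnmo = 385/5185 = 0.074253
(x/Vnmo)^2 = 0.005513
t0^2 = 2.090916
sqrt(2.090916 + 0.005513) = 1.447905
dt = 1.447905 - 1.446 = 0.001905

0.001905


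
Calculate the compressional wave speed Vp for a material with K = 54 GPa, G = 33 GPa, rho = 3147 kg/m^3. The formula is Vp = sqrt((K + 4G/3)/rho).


First compute the effective modulus:
K + 4G/3 = 54e9 + 4*33e9/3 = 98000000000.0 Pa
Then divide by density:
98000000000.0 / 3147 = 31140768.9863 Pa/(kg/m^3)
Take the square root:
Vp = sqrt(31140768.9863) = 5580.39 m/s

5580.39


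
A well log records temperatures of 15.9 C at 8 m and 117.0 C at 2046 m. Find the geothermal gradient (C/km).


dT = 117.0 - 15.9 = 101.1 C
dz = 2046 - 8 = 2038 m
gradient = dT/dz * 1000 = 101.1/2038 * 1000 = 49.6075 C/km

49.6075


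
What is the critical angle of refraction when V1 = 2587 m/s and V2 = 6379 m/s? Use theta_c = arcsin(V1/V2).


V1/V2 = 2587/6379 = 0.405549
theta_c = arcsin(0.405549) = 23.9256 degrees

23.9256


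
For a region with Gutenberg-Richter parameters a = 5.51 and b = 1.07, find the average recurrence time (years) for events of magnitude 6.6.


log10(N) = 5.51 - 1.07*6.6 = -1.552
N = 10^-1.552 = 0.028054
T = 1/N = 1/0.028054 = 35.6451 years

35.6451


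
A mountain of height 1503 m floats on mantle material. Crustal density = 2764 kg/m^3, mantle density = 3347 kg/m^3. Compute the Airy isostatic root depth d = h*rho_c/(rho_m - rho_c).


rho_m - rho_c = 3347 - 2764 = 583
d = 1503 * 2764 / 583
= 4154292 / 583
= 7125.72 m

7125.72


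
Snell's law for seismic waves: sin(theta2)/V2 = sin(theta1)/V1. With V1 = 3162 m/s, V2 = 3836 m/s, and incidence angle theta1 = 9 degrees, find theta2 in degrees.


sin(theta1) = sin(9 deg) = 0.156434
sin(theta2) = V2/V1 * sin(theta1) = 3836/3162 * 0.156434 = 0.189779
theta2 = arcsin(0.189779) = 10.9399 degrees

10.9399


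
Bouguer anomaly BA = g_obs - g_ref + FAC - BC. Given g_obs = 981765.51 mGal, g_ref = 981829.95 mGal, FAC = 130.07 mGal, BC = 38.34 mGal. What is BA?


BA = g_obs - g_ref + FAC - BC
= 981765.51 - 981829.95 + 130.07 - 38.34
= 27.29 mGal

27.29


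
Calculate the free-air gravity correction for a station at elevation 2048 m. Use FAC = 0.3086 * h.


FAC = 0.3086 * h
= 0.3086 * 2048
= 632.0128 mGal

632.0128


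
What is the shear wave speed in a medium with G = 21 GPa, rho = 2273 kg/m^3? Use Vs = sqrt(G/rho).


Convert G to Pa: G = 21e9 Pa
Compute G/rho = 21e9 / 2273 = 9238891.333
Vs = sqrt(9238891.333) = 3039.55 m/s

3039.55


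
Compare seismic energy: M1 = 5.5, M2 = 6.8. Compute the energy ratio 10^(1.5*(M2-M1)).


M2 - M1 = 6.8 - 5.5 = 1.3
1.5 * 1.3 = 1.95
ratio = 10^1.95 = 89.13

89.13


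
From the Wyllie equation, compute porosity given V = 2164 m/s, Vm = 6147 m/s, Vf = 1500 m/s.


1/V - 1/Vm = 1/2164 - 1/6147 = 0.00029943
1/Vf - 1/Vm = 1/1500 - 1/6147 = 0.00050399
phi = 0.00029943 / 0.00050399 = 0.5941

0.5941


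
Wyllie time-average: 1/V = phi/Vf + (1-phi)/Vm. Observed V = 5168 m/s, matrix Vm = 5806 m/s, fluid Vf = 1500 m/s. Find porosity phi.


1/V - 1/Vm = 1/5168 - 1/5806 = 2.126e-05
1/Vf - 1/Vm = 1/1500 - 1/5806 = 0.00049443
phi = 2.126e-05 / 0.00049443 = 0.043

0.043


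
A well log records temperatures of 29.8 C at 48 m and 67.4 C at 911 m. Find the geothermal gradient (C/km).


dT = 67.4 - 29.8 = 37.6 C
dz = 911 - 48 = 863 m
gradient = dT/dz * 1000 = 37.6/863 * 1000 = 43.5689 C/km

43.5689


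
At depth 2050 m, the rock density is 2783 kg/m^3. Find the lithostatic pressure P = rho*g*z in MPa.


P = rho * g * z / 1e6
= 2783 * 9.81 * 2050 / 1e6
= 55967521.5 / 1e6
= 55.9675 MPa

55.9675


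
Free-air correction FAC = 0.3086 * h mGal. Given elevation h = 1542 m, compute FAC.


FAC = 0.3086 * h
= 0.3086 * 1542
= 475.8612 mGal

475.8612


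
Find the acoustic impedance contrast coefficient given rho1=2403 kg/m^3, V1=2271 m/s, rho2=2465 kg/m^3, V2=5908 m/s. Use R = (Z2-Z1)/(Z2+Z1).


Z1 = 2403 * 2271 = 5457213
Z2 = 2465 * 5908 = 14563220
R = (14563220 - 5457213) / (14563220 + 5457213) = 9106007 / 20020433 = 0.4548

0.4548


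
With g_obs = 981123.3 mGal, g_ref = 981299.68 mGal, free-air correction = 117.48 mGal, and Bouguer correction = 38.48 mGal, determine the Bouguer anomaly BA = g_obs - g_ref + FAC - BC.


BA = g_obs - g_ref + FAC - BC
= 981123.3 - 981299.68 + 117.48 - 38.48
= -97.38 mGal

-97.38


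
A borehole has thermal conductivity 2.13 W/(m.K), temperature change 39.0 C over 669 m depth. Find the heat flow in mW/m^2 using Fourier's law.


q = k * dT / dz * 1000
= 2.13 * 39.0 / 669 * 1000
= 0.12417 * 1000
= 124.1704 mW/m^2

124.1704


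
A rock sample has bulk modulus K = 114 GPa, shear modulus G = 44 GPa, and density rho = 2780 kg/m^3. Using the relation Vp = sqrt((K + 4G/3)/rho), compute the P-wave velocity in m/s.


First compute the effective modulus:
K + 4G/3 = 114e9 + 4*44e9/3 = 172666666666.67 Pa
Then divide by density:
172666666666.67 / 2780 = 62110311.7506 Pa/(kg/m^3)
Take the square root:
Vp = sqrt(62110311.7506) = 7881.01 m/s

7881.01


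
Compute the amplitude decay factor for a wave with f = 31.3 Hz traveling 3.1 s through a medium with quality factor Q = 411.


pi*f*t/Q = pi*31.3*3.1/411 = 0.741676
A/A0 = exp(-0.741676) = 0.476315

0.476315


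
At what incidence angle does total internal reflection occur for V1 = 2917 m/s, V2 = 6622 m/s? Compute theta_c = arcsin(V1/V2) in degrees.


V1/V2 = 2917/6622 = 0.440501
theta_c = arcsin(0.440501) = 26.1359 degrees

26.1359


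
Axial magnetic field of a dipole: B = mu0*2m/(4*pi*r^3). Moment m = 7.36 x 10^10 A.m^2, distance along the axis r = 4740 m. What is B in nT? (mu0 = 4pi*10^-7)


m = 7.36 x 10^10 = 73600000000 A.m^2
2m = 147200000000 A.m^2
r^3 = 4740^3 = 106496424000
B = (4pi*10^-7) * 147200000000 / (4*pi * 106496424000) * 1e9
= 184976.975443 / 1338273533087.93 * 1e9
= 138.2206 nT

138.2206


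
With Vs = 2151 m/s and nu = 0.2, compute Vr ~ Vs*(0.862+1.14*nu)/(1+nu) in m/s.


Numerator factor = 0.862 + 1.14*0.2 = 1.09
Denominator = 1 + 0.2 = 1.2
Vr = 2151 * 1.09 / 1.2 = 1953.82 m/s

1953.82


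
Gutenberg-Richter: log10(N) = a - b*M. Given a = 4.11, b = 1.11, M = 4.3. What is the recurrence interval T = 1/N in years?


log10(N) = 4.11 - 1.11*4.3 = -0.663
N = 10^-0.663 = 0.21727
T = 1/N = 1/0.21727 = 4.6026 years

4.6026


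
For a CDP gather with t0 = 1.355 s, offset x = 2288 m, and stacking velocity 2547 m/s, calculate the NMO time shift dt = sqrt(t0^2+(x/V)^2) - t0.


x/Vnmo = 2288/2547 = 0.898312
(x/Vnmo)^2 = 0.806964
t0^2 = 1.836025
sqrt(1.836025 + 0.806964) = 1.625727
dt = 1.625727 - 1.355 = 0.270727

0.270727


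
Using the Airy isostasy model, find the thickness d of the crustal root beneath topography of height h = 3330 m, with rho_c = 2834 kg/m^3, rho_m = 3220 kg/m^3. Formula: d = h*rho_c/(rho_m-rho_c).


rho_m - rho_c = 3220 - 2834 = 386
d = 3330 * 2834 / 386
= 9437220 / 386
= 24448.76 m

24448.76


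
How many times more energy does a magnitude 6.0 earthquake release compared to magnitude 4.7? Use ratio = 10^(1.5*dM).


M2 - M1 = 6.0 - 4.7 = 1.3
1.5 * 1.3 = 1.95
ratio = 10^1.95 = 89.13

89.13


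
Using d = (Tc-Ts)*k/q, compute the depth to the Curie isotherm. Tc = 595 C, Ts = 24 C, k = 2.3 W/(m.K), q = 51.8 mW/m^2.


T_Curie - T_surf = 595 - 24 = 571 C
Convert q to W/m^2: 51.8 mW/m^2 = 0.0518 W/m^2
d = 571 * 2.3 / 0.0518 = 25353.28 m

25353.28


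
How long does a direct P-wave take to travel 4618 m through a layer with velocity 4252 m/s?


t = x / V
= 4618 / 4252
= 1.0861 s

1.0861


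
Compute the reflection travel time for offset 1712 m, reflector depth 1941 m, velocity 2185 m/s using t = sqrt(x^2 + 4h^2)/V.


x^2 + 4h^2 = 1712^2 + 4*1941^2 = 2930944 + 15069924 = 18000868
sqrt(18000868) = 4242.743
t = 4242.743 / 2185 = 1.9418 s

1.9418


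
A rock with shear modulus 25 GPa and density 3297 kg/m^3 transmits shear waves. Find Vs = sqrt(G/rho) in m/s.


Convert G to Pa: G = 25e9 Pa
Compute G/rho = 25e9 / 3297 = 7582650.8948
Vs = sqrt(7582650.8948) = 2753.66 m/s

2753.66


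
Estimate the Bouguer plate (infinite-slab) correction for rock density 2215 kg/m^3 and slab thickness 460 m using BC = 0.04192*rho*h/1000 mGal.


BC = 0.04192 * rho * h / 1000
= 0.04192 * 2215 * 460 / 1000
= 42.7123 mGal

42.7123


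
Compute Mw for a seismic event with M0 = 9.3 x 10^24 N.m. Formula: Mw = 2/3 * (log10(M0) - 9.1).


log10(M0) = log10(9.3 x 10^24) = 24.9685
Mw = 2/3 * (24.9685 - 9.1)
= 2/3 * 15.8685
= 10.58

10.58


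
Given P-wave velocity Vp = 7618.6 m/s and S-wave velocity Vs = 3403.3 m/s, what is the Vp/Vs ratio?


Vp/Vs = 7618.6 / 3403.3
= 2.2386

2.2386


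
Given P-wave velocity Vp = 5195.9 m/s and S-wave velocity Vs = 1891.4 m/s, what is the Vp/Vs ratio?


Vp/Vs = 5195.9 / 1891.4
= 2.7471

2.7471


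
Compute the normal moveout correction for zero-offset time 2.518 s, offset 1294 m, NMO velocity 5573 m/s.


x/Vnmo = 1294/5573 = 0.232191
(x/Vnmo)^2 = 0.053913
t0^2 = 6.340324
sqrt(6.340324 + 0.053913) = 2.528683
dt = 2.528683 - 2.518 = 0.010683

0.010683


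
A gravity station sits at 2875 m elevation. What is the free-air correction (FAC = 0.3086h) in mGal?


FAC = 0.3086 * h
= 0.3086 * 2875
= 887.225 mGal

887.225


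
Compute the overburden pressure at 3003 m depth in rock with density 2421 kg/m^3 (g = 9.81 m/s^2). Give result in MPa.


P = rho * g * z / 1e6
= 2421 * 9.81 * 3003 / 1e6
= 71321280.03 / 1e6
= 71.3213 MPa

71.3213


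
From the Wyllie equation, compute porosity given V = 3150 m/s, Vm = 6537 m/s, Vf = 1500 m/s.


1/V - 1/Vm = 1/3150 - 1/6537 = 0.00016448
1/Vf - 1/Vm = 1/1500 - 1/6537 = 0.00051369
phi = 0.00016448 / 0.00051369 = 0.3202

0.3202


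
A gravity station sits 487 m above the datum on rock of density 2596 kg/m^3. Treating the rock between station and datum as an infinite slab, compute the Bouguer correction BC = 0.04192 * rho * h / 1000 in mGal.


BC = 0.04192 * rho * h / 1000
= 0.04192 * 2596 * 487 / 1000
= 52.9974 mGal

52.9974


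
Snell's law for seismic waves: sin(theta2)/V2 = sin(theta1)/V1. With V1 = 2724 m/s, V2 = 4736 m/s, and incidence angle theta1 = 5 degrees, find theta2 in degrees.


sin(theta1) = sin(5 deg) = 0.087156
sin(theta2) = V2/V1 * sin(theta1) = 4736/2724 * 0.087156 = 0.151531
theta2 = arcsin(0.151531) = 8.7156 degrees

8.7156


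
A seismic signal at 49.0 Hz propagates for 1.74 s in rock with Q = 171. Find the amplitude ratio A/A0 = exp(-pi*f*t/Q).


pi*f*t/Q = pi*49.0*1.74/171 = 1.566387
A/A0 = exp(-1.566387) = 0.208798

0.208798


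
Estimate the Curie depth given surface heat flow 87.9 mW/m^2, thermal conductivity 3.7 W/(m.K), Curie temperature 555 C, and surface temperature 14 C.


T_Curie - T_surf = 555 - 14 = 541 C
Convert q to W/m^2: 87.9 mW/m^2 = 0.0879 W/m^2
d = 541 * 3.7 / 0.0879 = 22772.47 m

22772.47


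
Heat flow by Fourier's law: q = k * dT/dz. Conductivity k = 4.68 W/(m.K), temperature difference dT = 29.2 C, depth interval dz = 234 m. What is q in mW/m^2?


q = k * dT / dz * 1000
= 4.68 * 29.2 / 234 * 1000
= 0.584 * 1000
= 584.0 mW/m^2

584.0


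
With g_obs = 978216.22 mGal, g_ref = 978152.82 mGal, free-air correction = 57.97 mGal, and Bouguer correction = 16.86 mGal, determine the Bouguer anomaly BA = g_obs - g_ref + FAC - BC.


BA = g_obs - g_ref + FAC - BC
= 978216.22 - 978152.82 + 57.97 - 16.86
= 104.51 mGal

104.51


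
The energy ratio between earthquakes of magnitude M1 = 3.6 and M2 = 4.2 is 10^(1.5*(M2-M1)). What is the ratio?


M2 - M1 = 4.2 - 3.6 = 0.6
1.5 * 0.6 = 0.9
ratio = 10^0.9 = 7.94

7.94


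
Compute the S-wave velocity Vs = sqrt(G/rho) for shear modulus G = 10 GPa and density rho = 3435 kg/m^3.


Convert G to Pa: G = 10e9 Pa
Compute G/rho = 10e9 / 3435 = 2911208.1514
Vs = sqrt(2911208.1514) = 1706.23 m/s

1706.23


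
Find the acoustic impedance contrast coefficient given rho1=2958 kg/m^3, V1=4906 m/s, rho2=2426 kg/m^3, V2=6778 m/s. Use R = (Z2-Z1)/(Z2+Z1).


Z1 = 2958 * 4906 = 14511948
Z2 = 2426 * 6778 = 16443428
R = (16443428 - 14511948) / (16443428 + 14511948) = 1931480 / 30955376 = 0.0624

0.0624


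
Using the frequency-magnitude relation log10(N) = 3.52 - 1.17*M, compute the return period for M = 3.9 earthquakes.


log10(N) = 3.52 - 1.17*3.9 = -1.043
N = 10^-1.043 = 0.090573
T = 1/N = 1/0.090573 = 11.0408 years

11.0408


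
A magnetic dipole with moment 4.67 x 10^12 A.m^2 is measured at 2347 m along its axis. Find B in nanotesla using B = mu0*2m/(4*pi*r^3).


m = 4.67 x 10^12 = 4670000000000 A.m^2
2m = 9340000000000 A.m^2
r^3 = 2347^3 = 12928235923
B = (4pi*10^-7) * 9340000000000 / (4*pi * 12928235923) * 1e9
= 11736990.153811 / 162461003998.29 * 1e9
= 72244.9687 nT

72244.9687


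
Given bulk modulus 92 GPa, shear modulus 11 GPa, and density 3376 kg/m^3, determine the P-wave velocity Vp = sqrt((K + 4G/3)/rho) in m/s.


First compute the effective modulus:
K + 4G/3 = 92e9 + 4*11e9/3 = 106666666666.67 Pa
Then divide by density:
106666666666.67 / 3376 = 31595576.6193 Pa/(kg/m^3)
Take the square root:
Vp = sqrt(31595576.6193) = 5620.99 m/s

5620.99


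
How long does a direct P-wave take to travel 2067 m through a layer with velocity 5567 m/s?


t = x / V
= 2067 / 5567
= 0.3713 s

0.3713


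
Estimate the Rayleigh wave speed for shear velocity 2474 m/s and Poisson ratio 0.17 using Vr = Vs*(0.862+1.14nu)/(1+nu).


Numerator factor = 0.862 + 1.14*0.17 = 1.0558
Denominator = 1 + 0.17 = 1.17
Vr = 2474 * 1.0558 / 1.17 = 2232.52 m/s

2232.52


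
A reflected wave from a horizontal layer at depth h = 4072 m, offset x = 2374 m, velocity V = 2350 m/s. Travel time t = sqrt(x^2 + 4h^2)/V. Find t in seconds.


x^2 + 4h^2 = 2374^2 + 4*4072^2 = 5635876 + 66324736 = 71960612
sqrt(71960612) = 8482.9601
t = 8482.9601 / 2350 = 3.6098 s

3.6098


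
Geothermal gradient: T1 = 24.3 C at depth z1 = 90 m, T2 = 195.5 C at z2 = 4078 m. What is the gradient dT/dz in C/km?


dT = 195.5 - 24.3 = 171.2 C
dz = 4078 - 90 = 3988 m
gradient = dT/dz * 1000 = 171.2/3988 * 1000 = 42.9288 C/km

42.9288


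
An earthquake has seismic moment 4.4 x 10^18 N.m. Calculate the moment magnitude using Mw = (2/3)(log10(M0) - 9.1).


log10(M0) = log10(4.4 x 10^18) = 18.6435
Mw = 2/3 * (18.6435 - 9.1)
= 2/3 * 9.5435
= 6.36

6.36


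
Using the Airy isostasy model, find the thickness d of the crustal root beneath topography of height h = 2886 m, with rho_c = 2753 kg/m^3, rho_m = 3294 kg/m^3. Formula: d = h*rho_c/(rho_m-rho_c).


rho_m - rho_c = 3294 - 2753 = 541
d = 2886 * 2753 / 541
= 7945158 / 541
= 14686.06 m

14686.06


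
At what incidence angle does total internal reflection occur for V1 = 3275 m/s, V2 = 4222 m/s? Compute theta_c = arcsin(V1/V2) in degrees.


V1/V2 = 3275/4222 = 0.775699
theta_c = arcsin(0.775699) = 50.8684 degrees

50.8684


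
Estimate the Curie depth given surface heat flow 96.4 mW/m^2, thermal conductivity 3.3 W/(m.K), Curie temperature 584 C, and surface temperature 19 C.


T_Curie - T_surf = 584 - 19 = 565 C
Convert q to W/m^2: 96.4 mW/m^2 = 0.0964 W/m^2
d = 565 * 3.3 / 0.0964 = 19341.29 m

19341.29


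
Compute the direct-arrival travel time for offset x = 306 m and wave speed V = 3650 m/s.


t = x / V
= 306 / 3650
= 0.0838 s

0.0838


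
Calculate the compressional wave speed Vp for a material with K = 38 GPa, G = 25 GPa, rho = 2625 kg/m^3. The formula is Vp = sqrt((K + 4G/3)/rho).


First compute the effective modulus:
K + 4G/3 = 38e9 + 4*25e9/3 = 71333333333.33 Pa
Then divide by density:
71333333333.33 / 2625 = 27174603.1746 Pa/(kg/m^3)
Take the square root:
Vp = sqrt(27174603.1746) = 5212.93 m/s

5212.93


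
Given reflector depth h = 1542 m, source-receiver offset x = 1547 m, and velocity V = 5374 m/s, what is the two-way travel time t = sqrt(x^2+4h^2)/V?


x^2 + 4h^2 = 1547^2 + 4*1542^2 = 2393209 + 9511056 = 11904265
sqrt(11904265) = 3450.2558
t = 3450.2558 / 5374 = 0.642 s

0.642


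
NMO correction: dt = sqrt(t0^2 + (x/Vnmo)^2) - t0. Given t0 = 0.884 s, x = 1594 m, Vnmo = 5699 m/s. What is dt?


x/Vnmo = 1594/5699 = 0.279698
(x/Vnmo)^2 = 0.078231
t0^2 = 0.781456
sqrt(0.781456 + 0.078231) = 0.927193
dt = 0.927193 - 0.884 = 0.043193

0.043193


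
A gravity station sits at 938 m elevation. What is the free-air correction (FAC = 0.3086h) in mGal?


FAC = 0.3086 * h
= 0.3086 * 938
= 289.4668 mGal

289.4668


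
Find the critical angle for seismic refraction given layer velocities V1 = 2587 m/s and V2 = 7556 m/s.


V1/V2 = 2587/7556 = 0.342377
theta_c = arcsin(0.342377) = 20.0218 degrees

20.0218


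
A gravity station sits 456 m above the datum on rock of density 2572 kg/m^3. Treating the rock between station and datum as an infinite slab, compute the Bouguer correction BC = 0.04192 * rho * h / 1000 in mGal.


BC = 0.04192 * rho * h / 1000
= 0.04192 * 2572 * 456 / 1000
= 49.1651 mGal

49.1651


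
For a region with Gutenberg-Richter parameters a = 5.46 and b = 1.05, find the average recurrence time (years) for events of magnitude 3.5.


log10(N) = 5.46 - 1.05*3.5 = 1.785
N = 10^1.785 = 60.95369
T = 1/N = 1/60.95369 = 0.0164 years

0.0164


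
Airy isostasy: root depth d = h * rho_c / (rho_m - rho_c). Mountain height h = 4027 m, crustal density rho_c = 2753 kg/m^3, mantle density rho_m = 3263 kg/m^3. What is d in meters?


rho_m - rho_c = 3263 - 2753 = 510
d = 4027 * 2753 / 510
= 11086331 / 510
= 21737.9 m

21737.9


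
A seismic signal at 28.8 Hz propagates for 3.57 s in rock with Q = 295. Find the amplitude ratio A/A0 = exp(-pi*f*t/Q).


pi*f*t/Q = pi*28.8*3.57/295 = 1.094936
A/A0 = exp(-1.094936) = 0.334561

0.334561


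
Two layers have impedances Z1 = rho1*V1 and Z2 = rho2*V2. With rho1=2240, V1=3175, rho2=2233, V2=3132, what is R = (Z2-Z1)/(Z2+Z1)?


Z1 = 2240 * 3175 = 7112000
Z2 = 2233 * 3132 = 6993756
R = (6993756 - 7112000) / (6993756 + 7112000) = -118244 / 14105756 = -0.0084

-0.0084


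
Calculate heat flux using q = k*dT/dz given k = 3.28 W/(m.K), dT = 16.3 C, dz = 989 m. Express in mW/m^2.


q = k * dT / dz * 1000
= 3.28 * 16.3 / 989 * 1000
= 0.054059 * 1000
= 54.0586 mW/m^2

54.0586


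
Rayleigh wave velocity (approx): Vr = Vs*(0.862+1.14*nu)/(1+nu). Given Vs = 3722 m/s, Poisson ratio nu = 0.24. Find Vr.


Numerator factor = 0.862 + 1.14*0.24 = 1.1356
Denominator = 1 + 0.24 = 1.24
Vr = 3722 * 1.1356 / 1.24 = 3408.63 m/s

3408.63


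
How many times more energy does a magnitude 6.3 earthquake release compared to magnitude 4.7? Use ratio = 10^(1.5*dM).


M2 - M1 = 6.3 - 4.7 = 1.6
1.5 * 1.6 = 2.4
ratio = 10^2.4 = 251.19

251.19


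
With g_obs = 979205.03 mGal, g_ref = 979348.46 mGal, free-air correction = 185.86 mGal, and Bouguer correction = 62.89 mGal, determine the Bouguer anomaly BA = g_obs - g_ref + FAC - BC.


BA = g_obs - g_ref + FAC - BC
= 979205.03 - 979348.46 + 185.86 - 62.89
= -20.46 mGal

-20.46


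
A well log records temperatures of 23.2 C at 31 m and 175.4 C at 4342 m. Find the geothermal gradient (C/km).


dT = 175.4 - 23.2 = 152.2 C
dz = 4342 - 31 = 4311 m
gradient = dT/dz * 1000 = 152.2/4311 * 1000 = 35.305 C/km

35.305


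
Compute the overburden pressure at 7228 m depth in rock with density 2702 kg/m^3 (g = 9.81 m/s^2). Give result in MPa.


P = rho * g * z / 1e6
= 2702 * 9.81 * 7228 / 1e6
= 191589849.36 / 1e6
= 191.5898 MPa

191.5898


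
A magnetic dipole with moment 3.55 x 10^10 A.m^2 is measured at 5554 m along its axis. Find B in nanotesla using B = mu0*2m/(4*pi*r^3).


m = 3.55 x 10^10 = 35500000000 A.m^2
2m = 71000000000 A.m^2
r^3 = 5554^3 = 171323771464
B = (4pi*10^-7) * 71000000000 / (4*pi * 171323771464) * 1e9
= 89221.231362 / 2152918007266.4 * 1e9
= 41.442 nT

41.442


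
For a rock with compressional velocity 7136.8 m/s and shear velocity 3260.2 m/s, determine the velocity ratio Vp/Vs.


Vp/Vs = 7136.8 / 3260.2
= 2.1891

2.1891


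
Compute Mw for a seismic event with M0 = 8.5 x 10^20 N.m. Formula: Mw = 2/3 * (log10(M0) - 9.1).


log10(M0) = log10(8.5 x 10^20) = 20.9294
Mw = 2/3 * (20.9294 - 9.1)
= 2/3 * 11.8294
= 7.89

7.89


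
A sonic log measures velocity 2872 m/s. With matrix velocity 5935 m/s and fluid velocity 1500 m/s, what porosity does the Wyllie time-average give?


1/V - 1/Vm = 1/2872 - 1/5935 = 0.0001797
1/Vf - 1/Vm = 1/1500 - 1/5935 = 0.00049817
phi = 0.0001797 / 0.00049817 = 0.3607

0.3607


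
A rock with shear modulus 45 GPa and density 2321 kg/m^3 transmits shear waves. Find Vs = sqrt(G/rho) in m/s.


Convert G to Pa: G = 45e9 Pa
Compute G/rho = 45e9 / 2321 = 19388194.7436
Vs = sqrt(19388194.7436) = 4403.2 m/s

4403.2


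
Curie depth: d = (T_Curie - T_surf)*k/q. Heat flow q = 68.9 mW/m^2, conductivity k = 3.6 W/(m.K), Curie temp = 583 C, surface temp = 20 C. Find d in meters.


T_Curie - T_surf = 583 - 20 = 563 C
Convert q to W/m^2: 68.9 mW/m^2 = 0.0689 W/m^2
d = 563 * 3.6 / 0.0689 = 29416.55 m

29416.55


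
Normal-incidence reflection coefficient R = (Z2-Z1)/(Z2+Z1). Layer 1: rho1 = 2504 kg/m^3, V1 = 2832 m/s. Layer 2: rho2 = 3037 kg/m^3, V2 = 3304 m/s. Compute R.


Z1 = 2504 * 2832 = 7091328
Z2 = 3037 * 3304 = 10034248
R = (10034248 - 7091328) / (10034248 + 7091328) = 2942920 / 17125576 = 0.1718

0.1718


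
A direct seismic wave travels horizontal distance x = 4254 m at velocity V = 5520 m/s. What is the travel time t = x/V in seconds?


t = x / V
= 4254 / 5520
= 0.7707 s

0.7707


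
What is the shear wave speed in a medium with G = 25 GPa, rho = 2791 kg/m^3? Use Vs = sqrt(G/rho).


Convert G to Pa: G = 25e9 Pa
Compute G/rho = 25e9 / 2791 = 8957362.9523
Vs = sqrt(8957362.9523) = 2992.89 m/s

2992.89


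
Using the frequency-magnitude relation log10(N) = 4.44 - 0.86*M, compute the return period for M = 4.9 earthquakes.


log10(N) = 4.44 - 0.86*4.9 = 0.226
N = 10^0.226 = 1.682674
T = 1/N = 1/1.682674 = 0.5943 years

0.5943


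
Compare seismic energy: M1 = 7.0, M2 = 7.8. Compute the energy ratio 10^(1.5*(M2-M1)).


M2 - M1 = 7.8 - 7.0 = 0.8
1.5 * 0.8 = 1.2
ratio = 10^1.2 = 15.85

15.85


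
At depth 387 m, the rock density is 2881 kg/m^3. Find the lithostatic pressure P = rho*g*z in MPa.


P = rho * g * z / 1e6
= 2881 * 9.81 * 387 / 1e6
= 10937630.07 / 1e6
= 10.9376 MPa

10.9376


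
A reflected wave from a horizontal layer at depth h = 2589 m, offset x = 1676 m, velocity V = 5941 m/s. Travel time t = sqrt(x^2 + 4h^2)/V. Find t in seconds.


x^2 + 4h^2 = 1676^2 + 4*2589^2 = 2808976 + 26811684 = 29620660
sqrt(29620660) = 5442.4866
t = 5442.4866 / 5941 = 0.9161 s

0.9161


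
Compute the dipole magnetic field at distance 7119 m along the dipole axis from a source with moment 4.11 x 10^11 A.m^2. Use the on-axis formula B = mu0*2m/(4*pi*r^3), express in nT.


m = 4.11 x 10^11 = 411000000000 A.m^2
2m = 822000000000 A.m^2
r^3 = 7119^3 = 360792066159
B = (4pi*10^-7) * 822000000000 / (4*pi * 360792066159) * 1e9
= 1032955.6645 / 4533846818074.39 * 1e9
= 227.8321 nT

227.8321


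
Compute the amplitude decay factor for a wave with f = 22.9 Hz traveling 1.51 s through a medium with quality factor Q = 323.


pi*f*t/Q = pi*22.9*1.51/323 = 0.336325
A/A0 = exp(-0.336325) = 0.714391

0.714391


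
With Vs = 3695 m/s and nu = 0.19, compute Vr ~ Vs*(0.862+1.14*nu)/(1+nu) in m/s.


Numerator factor = 0.862 + 1.14*0.19 = 1.0786
Denominator = 1 + 0.19 = 1.19
Vr = 3695 * 1.0786 / 1.19 = 3349.1 m/s

3349.1


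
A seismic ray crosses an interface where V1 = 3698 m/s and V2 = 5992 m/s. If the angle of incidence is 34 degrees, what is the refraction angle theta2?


sin(theta1) = sin(34 deg) = 0.559193
sin(theta2) = V2/V1 * sin(theta1) = 5992/3698 * 0.559193 = 0.90608
theta2 = arcsin(0.90608) = 64.9691 degrees

64.9691


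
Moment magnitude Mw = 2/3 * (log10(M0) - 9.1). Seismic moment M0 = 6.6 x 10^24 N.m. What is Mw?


log10(M0) = log10(6.6 x 10^24) = 24.8195
Mw = 2/3 * (24.8195 - 9.1)
= 2/3 * 15.7195
= 10.48

10.48


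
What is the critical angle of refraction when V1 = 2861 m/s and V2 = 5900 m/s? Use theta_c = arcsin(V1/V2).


V1/V2 = 2861/5900 = 0.484915
theta_c = arcsin(0.484915) = 29.0069 degrees

29.0069


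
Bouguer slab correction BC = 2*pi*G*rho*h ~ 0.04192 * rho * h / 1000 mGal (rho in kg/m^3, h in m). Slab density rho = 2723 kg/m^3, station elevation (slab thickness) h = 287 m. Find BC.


BC = 0.04192 * rho * h / 1000
= 0.04192 * 2723 * 287 / 1000
= 32.7605 mGal

32.7605


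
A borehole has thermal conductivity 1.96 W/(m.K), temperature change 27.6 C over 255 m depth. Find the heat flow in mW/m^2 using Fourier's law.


q = k * dT / dz * 1000
= 1.96 * 27.6 / 255 * 1000
= 0.212141 * 1000
= 212.1412 mW/m^2

212.1412


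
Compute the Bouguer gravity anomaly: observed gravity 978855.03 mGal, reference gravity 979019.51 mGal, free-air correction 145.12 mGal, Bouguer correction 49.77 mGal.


BA = g_obs - g_ref + FAC - BC
= 978855.03 - 979019.51 + 145.12 - 49.77
= -69.13 mGal

-69.13


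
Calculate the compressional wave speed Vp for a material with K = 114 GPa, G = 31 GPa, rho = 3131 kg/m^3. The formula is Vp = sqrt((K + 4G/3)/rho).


First compute the effective modulus:
K + 4G/3 = 114e9 + 4*31e9/3 = 155333333333.33 Pa
Then divide by density:
155333333333.33 / 3131 = 49611412.7542 Pa/(kg/m^3)
Take the square root:
Vp = sqrt(49611412.7542) = 7043.54 m/s

7043.54


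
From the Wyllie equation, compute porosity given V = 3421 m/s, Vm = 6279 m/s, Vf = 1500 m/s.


1/V - 1/Vm = 1/3421 - 1/6279 = 0.00013305
1/Vf - 1/Vm = 1/1500 - 1/6279 = 0.00050741
phi = 0.00013305 / 0.00050741 = 0.2622

0.2622


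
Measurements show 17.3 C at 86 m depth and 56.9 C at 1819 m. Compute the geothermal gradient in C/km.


dT = 56.9 - 17.3 = 39.6 C
dz = 1819 - 86 = 1733 m
gradient = dT/dz * 1000 = 39.6/1733 * 1000 = 22.8505 C/km

22.8505


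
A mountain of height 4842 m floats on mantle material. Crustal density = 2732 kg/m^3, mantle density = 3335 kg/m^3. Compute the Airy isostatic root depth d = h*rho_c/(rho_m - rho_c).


rho_m - rho_c = 3335 - 2732 = 603
d = 4842 * 2732 / 603
= 13228344 / 603
= 21937.55 m

21937.55


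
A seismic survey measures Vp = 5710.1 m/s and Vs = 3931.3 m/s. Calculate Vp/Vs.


Vp/Vs = 5710.1 / 3931.3
= 1.4525

1.4525


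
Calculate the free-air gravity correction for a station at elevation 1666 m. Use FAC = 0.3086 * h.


FAC = 0.3086 * h
= 0.3086 * 1666
= 514.1276 mGal

514.1276


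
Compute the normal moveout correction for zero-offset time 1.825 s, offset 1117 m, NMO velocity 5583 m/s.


x/Vnmo = 1117/5583 = 0.200072
(x/Vnmo)^2 = 0.040029
t0^2 = 3.330625
sqrt(3.330625 + 0.040029) = 1.835934
dt = 1.835934 - 1.825 = 0.010934

0.010934


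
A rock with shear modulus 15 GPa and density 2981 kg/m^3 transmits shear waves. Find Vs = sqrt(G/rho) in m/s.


Convert G to Pa: G = 15e9 Pa
Compute G/rho = 15e9 / 2981 = 5031868.5005
Vs = sqrt(5031868.5005) = 2243.18 m/s

2243.18


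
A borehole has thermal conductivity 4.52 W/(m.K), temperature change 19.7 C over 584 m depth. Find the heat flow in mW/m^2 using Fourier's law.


q = k * dT / dz * 1000
= 4.52 * 19.7 / 584 * 1000
= 0.152473 * 1000
= 152.4726 mW/m^2

152.4726


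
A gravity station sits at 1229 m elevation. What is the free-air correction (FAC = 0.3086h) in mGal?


FAC = 0.3086 * h
= 0.3086 * 1229
= 379.2694 mGal

379.2694


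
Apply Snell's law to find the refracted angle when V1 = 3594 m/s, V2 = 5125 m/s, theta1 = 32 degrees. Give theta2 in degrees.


sin(theta1) = sin(32 deg) = 0.529919
sin(theta2) = V2/V1 * sin(theta1) = 5125/3594 * 0.529919 = 0.755658
theta2 = arcsin(0.755658) = 49.0829 degrees

49.0829


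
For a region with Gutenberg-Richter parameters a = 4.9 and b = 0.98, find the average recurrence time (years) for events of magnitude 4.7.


log10(N) = 4.9 - 0.98*4.7 = 0.294
N = 10^0.294 = 1.967886
T = 1/N = 1/1.967886 = 0.5082 years

0.5082


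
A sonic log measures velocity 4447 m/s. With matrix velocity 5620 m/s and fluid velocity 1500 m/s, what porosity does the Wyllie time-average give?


1/V - 1/Vm = 1/4447 - 1/5620 = 4.693e-05
1/Vf - 1/Vm = 1/1500 - 1/5620 = 0.00048873
phi = 4.693e-05 / 0.00048873 = 0.096

0.096


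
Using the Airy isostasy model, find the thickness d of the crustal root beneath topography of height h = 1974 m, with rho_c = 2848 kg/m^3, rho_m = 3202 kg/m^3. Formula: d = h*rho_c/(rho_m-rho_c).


rho_m - rho_c = 3202 - 2848 = 354
d = 1974 * 2848 / 354
= 5621952 / 354
= 15881.22 m

15881.22


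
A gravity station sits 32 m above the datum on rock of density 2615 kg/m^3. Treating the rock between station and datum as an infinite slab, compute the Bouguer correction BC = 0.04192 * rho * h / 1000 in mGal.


BC = 0.04192 * rho * h / 1000
= 0.04192 * 2615 * 32 / 1000
= 3.5079 mGal

3.5079


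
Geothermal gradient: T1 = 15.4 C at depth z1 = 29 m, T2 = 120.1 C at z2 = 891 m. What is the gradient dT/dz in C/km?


dT = 120.1 - 15.4 = 104.7 C
dz = 891 - 29 = 862 m
gradient = dT/dz * 1000 = 104.7/862 * 1000 = 121.4617 C/km

121.4617


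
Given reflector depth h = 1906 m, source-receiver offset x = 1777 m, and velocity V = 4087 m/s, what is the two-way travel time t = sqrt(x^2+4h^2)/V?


x^2 + 4h^2 = 1777^2 + 4*1906^2 = 3157729 + 14531344 = 17689073
sqrt(17689073) = 4205.838
t = 4205.838 / 4087 = 1.0291 s

1.0291


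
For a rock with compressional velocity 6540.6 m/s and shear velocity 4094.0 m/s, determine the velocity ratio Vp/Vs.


Vp/Vs = 6540.6 / 4094.0
= 1.5976

1.5976


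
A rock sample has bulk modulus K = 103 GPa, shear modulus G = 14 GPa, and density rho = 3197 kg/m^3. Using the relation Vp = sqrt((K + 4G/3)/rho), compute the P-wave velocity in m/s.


First compute the effective modulus:
K + 4G/3 = 103e9 + 4*14e9/3 = 121666666666.67 Pa
Then divide by density:
121666666666.67 / 3197 = 38056511.3127 Pa/(kg/m^3)
Take the square root:
Vp = sqrt(38056511.3127) = 6169.0 m/s

6169.0


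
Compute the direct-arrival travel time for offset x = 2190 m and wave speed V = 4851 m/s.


t = x / V
= 2190 / 4851
= 0.4515 s

0.4515


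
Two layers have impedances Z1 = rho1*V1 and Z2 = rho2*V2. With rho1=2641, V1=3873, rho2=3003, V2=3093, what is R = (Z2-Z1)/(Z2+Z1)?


Z1 = 2641 * 3873 = 10228593
Z2 = 3003 * 3093 = 9288279
R = (9288279 - 10228593) / (9288279 + 10228593) = -940314 / 19516872 = -0.0482

-0.0482


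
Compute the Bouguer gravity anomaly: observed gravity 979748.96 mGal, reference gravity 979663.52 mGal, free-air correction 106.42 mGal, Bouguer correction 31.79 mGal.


BA = g_obs - g_ref + FAC - BC
= 979748.96 - 979663.52 + 106.42 - 31.79
= 160.07 mGal

160.07


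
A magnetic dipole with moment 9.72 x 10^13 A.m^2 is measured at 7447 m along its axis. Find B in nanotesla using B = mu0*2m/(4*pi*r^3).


m = 9.72 x 10^13 = 97200000000000 A.m^2
2m = 194400000000000 A.m^2
r^3 = 7447^3 = 412994303623
B = (4pi*10^-7) * 194400000000000 / (4*pi * 412994303623) * 1e9
= 244290244.743142 / 5189839480945.8 * 1e9
= 47070.8672 nT

47070.8672


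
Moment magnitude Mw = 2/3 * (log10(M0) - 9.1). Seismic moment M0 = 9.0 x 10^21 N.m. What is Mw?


log10(M0) = log10(9.0 x 10^21) = 21.9542
Mw = 2/3 * (21.9542 - 9.1)
= 2/3 * 12.8542
= 8.57

8.57


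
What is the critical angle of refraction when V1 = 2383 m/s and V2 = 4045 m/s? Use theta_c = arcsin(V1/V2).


V1/V2 = 2383/4045 = 0.589122
theta_c = arcsin(0.589122) = 36.0948 degrees

36.0948


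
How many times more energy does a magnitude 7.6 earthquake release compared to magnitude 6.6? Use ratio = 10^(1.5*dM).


M2 - M1 = 7.6 - 6.6 = 1.0
1.5 * 1.0 = 1.5
ratio = 10^1.5 = 31.62

31.62


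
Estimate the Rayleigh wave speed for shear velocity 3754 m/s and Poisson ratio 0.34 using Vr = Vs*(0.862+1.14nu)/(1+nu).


Numerator factor = 0.862 + 1.14*0.34 = 1.2496
Denominator = 1 + 0.34 = 1.34
Vr = 3754 * 1.2496 / 1.34 = 3500.75 m/s

3500.75


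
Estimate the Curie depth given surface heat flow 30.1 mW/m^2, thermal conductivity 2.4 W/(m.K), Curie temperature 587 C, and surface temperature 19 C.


T_Curie - T_surf = 587 - 19 = 568 C
Convert q to W/m^2: 30.1 mW/m^2 = 0.0301 W/m^2
d = 568 * 2.4 / 0.0301 = 45289.04 m

45289.04


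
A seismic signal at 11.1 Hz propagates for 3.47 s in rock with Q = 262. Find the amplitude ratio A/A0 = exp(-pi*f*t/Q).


pi*f*t/Q = pi*11.1*3.47/262 = 0.46185
A/A0 = exp(-0.46185) = 0.630117

0.630117


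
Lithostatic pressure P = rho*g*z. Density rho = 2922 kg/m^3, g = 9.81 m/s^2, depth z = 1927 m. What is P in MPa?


P = rho * g * z / 1e6
= 2922 * 9.81 * 1927 / 1e6
= 55237108.14 / 1e6
= 55.2371 MPa

55.2371


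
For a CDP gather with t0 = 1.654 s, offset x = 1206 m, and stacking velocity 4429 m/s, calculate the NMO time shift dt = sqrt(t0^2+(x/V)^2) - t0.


x/Vnmo = 1206/4429 = 0.272296
(x/Vnmo)^2 = 0.074145
t0^2 = 2.735716
sqrt(2.735716 + 0.074145) = 1.676264
dt = 1.676264 - 1.654 = 0.022264

0.022264


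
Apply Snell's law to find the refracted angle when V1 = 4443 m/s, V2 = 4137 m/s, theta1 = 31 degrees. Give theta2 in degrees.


sin(theta1) = sin(31 deg) = 0.515038
sin(theta2) = V2/V1 * sin(theta1) = 4137/4443 * 0.515038 = 0.479566
theta2 = arcsin(0.479566) = 28.6571 degrees

28.6571


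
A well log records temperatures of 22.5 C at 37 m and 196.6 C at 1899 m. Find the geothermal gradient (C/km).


dT = 196.6 - 22.5 = 174.1 C
dz = 1899 - 37 = 1862 m
gradient = dT/dz * 1000 = 174.1/1862 * 1000 = 93.5016 C/km

93.5016


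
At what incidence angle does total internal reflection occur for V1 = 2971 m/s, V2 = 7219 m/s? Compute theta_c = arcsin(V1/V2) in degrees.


V1/V2 = 2971/7219 = 0.411553
theta_c = arcsin(0.411553) = 24.3024 degrees

24.3024


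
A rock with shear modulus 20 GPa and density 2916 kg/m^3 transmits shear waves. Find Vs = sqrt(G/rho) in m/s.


Convert G to Pa: G = 20e9 Pa
Compute G/rho = 20e9 / 2916 = 6858710.5624
Vs = sqrt(6858710.5624) = 2618.91 m/s

2618.91


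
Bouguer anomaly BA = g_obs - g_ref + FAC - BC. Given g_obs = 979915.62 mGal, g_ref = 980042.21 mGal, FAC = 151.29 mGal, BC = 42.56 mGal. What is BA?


BA = g_obs - g_ref + FAC - BC
= 979915.62 - 980042.21 + 151.29 - 42.56
= -17.86 mGal

-17.86
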